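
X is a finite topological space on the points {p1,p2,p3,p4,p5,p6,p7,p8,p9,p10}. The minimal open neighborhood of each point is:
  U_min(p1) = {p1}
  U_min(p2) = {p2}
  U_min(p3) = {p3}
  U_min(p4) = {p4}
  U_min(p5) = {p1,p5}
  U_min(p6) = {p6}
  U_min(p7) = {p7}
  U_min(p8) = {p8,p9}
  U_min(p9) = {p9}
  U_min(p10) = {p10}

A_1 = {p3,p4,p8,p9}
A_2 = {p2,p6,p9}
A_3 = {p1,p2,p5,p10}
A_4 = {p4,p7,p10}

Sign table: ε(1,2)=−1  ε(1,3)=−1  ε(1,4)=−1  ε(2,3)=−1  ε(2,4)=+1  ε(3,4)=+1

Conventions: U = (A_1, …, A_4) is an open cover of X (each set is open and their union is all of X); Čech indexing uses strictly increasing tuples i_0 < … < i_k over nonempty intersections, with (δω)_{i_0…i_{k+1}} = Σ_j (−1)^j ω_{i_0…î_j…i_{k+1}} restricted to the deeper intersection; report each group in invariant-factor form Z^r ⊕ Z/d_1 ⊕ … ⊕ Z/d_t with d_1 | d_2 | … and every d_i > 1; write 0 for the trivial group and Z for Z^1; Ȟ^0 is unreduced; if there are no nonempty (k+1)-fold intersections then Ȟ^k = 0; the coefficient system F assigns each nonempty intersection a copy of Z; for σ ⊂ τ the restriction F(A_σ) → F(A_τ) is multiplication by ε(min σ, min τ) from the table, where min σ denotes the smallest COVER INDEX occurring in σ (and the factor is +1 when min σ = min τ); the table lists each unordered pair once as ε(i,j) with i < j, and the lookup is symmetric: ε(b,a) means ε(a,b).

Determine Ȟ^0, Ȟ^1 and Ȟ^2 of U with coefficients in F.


Ȟ^0(U;F) ≅ 0, Ȟ^1(U;F) ≅ Z/2 and Ȟ^2(U;F) ≅ 0

nonempty intersections:
  A12={p9} A14={p4} A23={p2} A34={p10}
C dims 4,4; δ0: rk 4, SNF 1^3·2
Ȟ^0: (4−4)−0=0 ⇒ 0
Ȟ^1: (4−0)−4=0 plus torsion [2] ⇒ Z/2
Ȟ^2: (0−0)−0=0 ⇒ 0


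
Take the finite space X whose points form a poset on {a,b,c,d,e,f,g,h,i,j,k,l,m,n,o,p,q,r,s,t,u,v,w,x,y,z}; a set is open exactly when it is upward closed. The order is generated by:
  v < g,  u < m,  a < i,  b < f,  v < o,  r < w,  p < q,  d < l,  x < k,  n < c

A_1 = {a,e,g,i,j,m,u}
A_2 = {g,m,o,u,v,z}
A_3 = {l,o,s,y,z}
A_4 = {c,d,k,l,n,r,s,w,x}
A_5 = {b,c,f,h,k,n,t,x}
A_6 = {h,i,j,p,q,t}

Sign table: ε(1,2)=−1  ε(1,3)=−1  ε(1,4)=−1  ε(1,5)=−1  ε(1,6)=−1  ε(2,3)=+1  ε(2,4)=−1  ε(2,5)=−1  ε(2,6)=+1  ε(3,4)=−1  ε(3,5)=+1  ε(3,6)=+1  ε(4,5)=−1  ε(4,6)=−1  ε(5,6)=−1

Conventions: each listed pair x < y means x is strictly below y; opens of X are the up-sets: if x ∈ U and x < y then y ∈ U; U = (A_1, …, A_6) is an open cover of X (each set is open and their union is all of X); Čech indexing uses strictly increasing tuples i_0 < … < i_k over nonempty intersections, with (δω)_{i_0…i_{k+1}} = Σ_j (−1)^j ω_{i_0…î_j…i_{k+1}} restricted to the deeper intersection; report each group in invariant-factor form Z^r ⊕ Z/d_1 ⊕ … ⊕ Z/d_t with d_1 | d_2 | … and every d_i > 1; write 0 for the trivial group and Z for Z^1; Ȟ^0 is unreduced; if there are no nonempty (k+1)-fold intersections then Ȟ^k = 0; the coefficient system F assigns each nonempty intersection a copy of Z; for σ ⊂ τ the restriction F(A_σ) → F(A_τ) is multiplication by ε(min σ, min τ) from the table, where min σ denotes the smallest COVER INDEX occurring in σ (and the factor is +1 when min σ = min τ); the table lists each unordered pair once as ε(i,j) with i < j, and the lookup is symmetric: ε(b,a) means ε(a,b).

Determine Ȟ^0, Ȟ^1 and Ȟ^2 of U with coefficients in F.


Ȟ^0 = 0; Ȟ^1 = Z/2; Ȟ^2 = 0

nonempty overlaps:
  A12={g,m,u} A16={i,j} A23={o,z} A34={l,s} A45={c,k,n,x} A56={h,t}
C dims 6,6; δ0: rk 6, SNF 1^5·2
degree 0: 6−6−0 = 0 → Ȟ^0 ≅ 0
degree 1: 6−0−6 = 0 plus torsion [2] → Ȟ^1 ≅ Z/2
degree 2: 0−0−0 = 0 → Ȟ^2 ≅ 0


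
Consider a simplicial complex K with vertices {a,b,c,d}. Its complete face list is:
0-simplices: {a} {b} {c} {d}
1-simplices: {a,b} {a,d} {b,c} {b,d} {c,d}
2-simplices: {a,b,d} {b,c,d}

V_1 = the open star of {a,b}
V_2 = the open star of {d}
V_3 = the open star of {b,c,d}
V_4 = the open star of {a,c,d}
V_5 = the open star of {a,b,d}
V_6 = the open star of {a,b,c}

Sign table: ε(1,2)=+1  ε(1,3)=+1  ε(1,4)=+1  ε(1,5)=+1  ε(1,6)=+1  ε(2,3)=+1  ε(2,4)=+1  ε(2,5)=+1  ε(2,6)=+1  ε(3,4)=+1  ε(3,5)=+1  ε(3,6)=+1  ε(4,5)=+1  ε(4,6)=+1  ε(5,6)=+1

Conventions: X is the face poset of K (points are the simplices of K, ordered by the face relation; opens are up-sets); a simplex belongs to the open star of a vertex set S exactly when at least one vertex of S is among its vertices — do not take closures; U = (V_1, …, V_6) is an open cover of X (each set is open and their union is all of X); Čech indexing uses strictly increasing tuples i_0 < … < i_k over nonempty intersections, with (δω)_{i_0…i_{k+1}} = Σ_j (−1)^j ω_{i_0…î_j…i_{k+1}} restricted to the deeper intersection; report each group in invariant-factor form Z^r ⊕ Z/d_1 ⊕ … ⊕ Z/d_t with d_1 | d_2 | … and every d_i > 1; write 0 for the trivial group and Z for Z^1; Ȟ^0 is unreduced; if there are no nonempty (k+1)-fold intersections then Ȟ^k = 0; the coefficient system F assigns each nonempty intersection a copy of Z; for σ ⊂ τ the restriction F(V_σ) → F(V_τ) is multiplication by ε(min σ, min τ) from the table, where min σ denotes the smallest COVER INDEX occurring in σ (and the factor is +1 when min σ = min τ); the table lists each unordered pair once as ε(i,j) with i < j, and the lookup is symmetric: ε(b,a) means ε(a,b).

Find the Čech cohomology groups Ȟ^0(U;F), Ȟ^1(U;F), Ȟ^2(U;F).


nonempty intersections:
  V1={{a},{b},{a,b},{a,d},{b,c},{b,d},{a,b,d},{b,c,d}} V2={{d},{a,d},{b,d},{c,d},{a,b,d},{b,c,d}} V3={{b},{c},{d},{a,b},{a,d},{b,c},{b,d},{c,d},{a,b,d},{b,c,d}} V4={{a},{c},{d},{a,b},{a,d},{b,c},{b,d},{c,d},{a,b,d},{b,c,d}} V5={{a},{b},{d},{a,b},{a,d},{b,c},{b,d},{c,d},{a,b,d},{b,c,d}} V6={{a},{b},{c},{a,b},{a,d},{b,c},{b,d},{c,d},{a,b,d},{b,c,d}}
  V12={{a,d},{b,d},{a,b,d},{b,c,d}} V13={{b},{a,b},{a,d},{b,c},{b,d},{a,b,d},{b,c,d}} V14={{a},{a,b},{a,d},{b,c},{b,d},{a,b,d},{b,c,d}} V15={{a},{b},{a,b},{a,d},{b,c},{b,d},{a,b,d},{b,c,d}} V16={{a},{b},{a,b},{a,d},{b,c},{b,d},{a,b,d},{b,c,d}} V23={{d},{a,d},{b,d},{c,d},{a,b,d},{b,c,d}} V24={{d},{a,d},{b,d},{c,d},{a,b,d},{b,c,d}} V25={{d},{a,d},{b,d},{c,d},{a,b,d},{b,c,d}} V26={{a,d},{b,d},{c,d},{a,b,d},{b,c,d}} V34={{c},{d},{a,b},{a,d},{b,c},{b,d},{c,d},{a,b,d},{b,c,d}} V35={{b},{d},{a,b},{a,d},{b,c},{b,d},{c,d},{a,b,d},{b,c,d}} V36={{b},{c},{a,b},{a,d},{b,c},{b,d},{c,d},{a,b,d},{b,c,d}} V45={{a},{d},{a,b},{a,d},{b,c},{b,d},{c,d},{a,b,d},{b,c,d}} V46={{a},{c},{a,b},{a,d},{b,c},{b,d},{c,d},{a,b,d},{b,c,d}} V56={{a},{b},{a,b},{a,d},{b,c},{b,d},{c,d},{a,b,d},{b,c,d}}
  V123={{a,d},{b,d},{a,b,d},{b,c,d}} V124={{a,d},{b,d},{a,b,d},{b,c,d}} V125={{a,d},{b,d},{a,b,d},{b,c,d}} V126={{a,d},{b,d},{a,b,d},{b,c,d}} V134={{a,b},{a,d},{b,c},{b,d},{a,b,d},{b,c,d}} V135={{b},{a,b},{a,d},{b,c},{b,d},{a,b,d},{b,c,d}} V136={{b},{a,b},{a,d},{b,c},{b,d},{a,b,d},{b,c,d}} V145={{a},{a,b},{a,d},{b,c},{b,d},{a,b,d},{b,c,d}} V146={{a},{a,b},{a,d},{b,c},{b,d},{a,b,d},{b,c,d}} V156={{a},{b},{a,b},{a,d},{b,c},{b,d},{a,b,d},{b,c,d}} V234={{d},{a,d},{b,d},{c,d},{a,b,d},{b,c,d}} V235={{d},{a,d},{b,d},{c,d},{a,b,d},{b,c,d}} V236={{a,d},{b,d},{c,d},{a,b,d},{b,c,d}} V245={{d},{a,d},{b,d},{c,d},{a,b,d},{b,c,d}} V246={{a,d},{b,d},{c,d},{a,b,d},{b,c,d}} V256={{a,d},{b,d},{c,d},{a,b,d},{b,c,d}} V345={{d},{a,b},{a,d},{b,c},{b,d},{c,d},{a,b,d},{b,c,d}} V346={{c},{a,b},{a,d},{b,c},{b,d},{c,d},{a,b,d},{b,c,d}} V356={{b},{a,b},{a,d},{b,c},{b,d},{c,d},{a,b,d},{b,c,d}} V456={{a},{a,b},{a,d},{b,c},{b,d},{c,d},{a,b,d},{b,c,d}}
  V1234={{a,d},{b,d},{a,b,d},{b,c,d}} V1235={{a,d},{b,d},{a,b,d},{b,c,d}} V1236={{a,d},{b,d},{a,b,d},{b,c,d}} V1245={{a,d},{b,d},{a,b,d},{b,c,d}} V1246={{a,d},{b,d},{a,b,d},{b,c,d}} V1256={{a,d},{b,d},{a,b,d},{b,c,d}} V1345={{a,b},{a,d},{b,c},{b,d},{a,b,d},{b,c,d}} V1346={{a,b},{a,d},{b,c},{b,d},{a,b,d},{b,c,d}} V1356={{b},{a,b},{a,d},{b,c},{b,d},{a,b,d},{b,c,d}} V1456={{a},{a,b},{a,d},{b,c},{b,d},{a,b,d},{b,c,d}} V2345={{d},{a,d},{b,d},{c,d},{a,b,d},{b,c,d}} V2346={{a,d},{b,d},{c,d},{a,b,d},{b,c,d}} V2356={{a,d},{b,d},{c,d},{a,b,d},{b,c,d}} V2456={{a,d},{b,d},{c,d},{a,b,d},{b,c,d}} V3456={{a,b},{a,d},{b,c},{b,d},{c,d},{a,b,d},{b,c,d}}
  V12345={{a,d},{b,d},{a,b,d},{b,c,d}} V12346={{a,d},{b,d},{a,b,d},{b,c,d}} V12356={{a,d},{b,d},{a,b,d},{b,c,d}} V12456={{a,d},{b,d},{a,b,d},{b,c,d}} V13456={{a,b},{a,d},{b,c},{b,d},{a,b,d},{b,c,d}} V23456={{a,d},{b,d},{c,d},{a,b,d},{b,c,d}}
  V123456={{a,d},{b,d},{a,b,d},{b,c,d}}
C dims 6,15,20,15; δ0: rk 5, SNF 1^5; δ1: rk 10, SNF 1^10; δ2: rk 10, SNF 1^10
Ȟ^0: (6−5)−0=1 ⇒ Z
Ȟ^1: (15−10)−5=0 ⇒ 0
Ȟ^2: (20−10)−10=0 ⇒ 0

Ȟ^0 ≅ Z, Ȟ^1 ≅ 0 and Ȟ^2 ≅ 0


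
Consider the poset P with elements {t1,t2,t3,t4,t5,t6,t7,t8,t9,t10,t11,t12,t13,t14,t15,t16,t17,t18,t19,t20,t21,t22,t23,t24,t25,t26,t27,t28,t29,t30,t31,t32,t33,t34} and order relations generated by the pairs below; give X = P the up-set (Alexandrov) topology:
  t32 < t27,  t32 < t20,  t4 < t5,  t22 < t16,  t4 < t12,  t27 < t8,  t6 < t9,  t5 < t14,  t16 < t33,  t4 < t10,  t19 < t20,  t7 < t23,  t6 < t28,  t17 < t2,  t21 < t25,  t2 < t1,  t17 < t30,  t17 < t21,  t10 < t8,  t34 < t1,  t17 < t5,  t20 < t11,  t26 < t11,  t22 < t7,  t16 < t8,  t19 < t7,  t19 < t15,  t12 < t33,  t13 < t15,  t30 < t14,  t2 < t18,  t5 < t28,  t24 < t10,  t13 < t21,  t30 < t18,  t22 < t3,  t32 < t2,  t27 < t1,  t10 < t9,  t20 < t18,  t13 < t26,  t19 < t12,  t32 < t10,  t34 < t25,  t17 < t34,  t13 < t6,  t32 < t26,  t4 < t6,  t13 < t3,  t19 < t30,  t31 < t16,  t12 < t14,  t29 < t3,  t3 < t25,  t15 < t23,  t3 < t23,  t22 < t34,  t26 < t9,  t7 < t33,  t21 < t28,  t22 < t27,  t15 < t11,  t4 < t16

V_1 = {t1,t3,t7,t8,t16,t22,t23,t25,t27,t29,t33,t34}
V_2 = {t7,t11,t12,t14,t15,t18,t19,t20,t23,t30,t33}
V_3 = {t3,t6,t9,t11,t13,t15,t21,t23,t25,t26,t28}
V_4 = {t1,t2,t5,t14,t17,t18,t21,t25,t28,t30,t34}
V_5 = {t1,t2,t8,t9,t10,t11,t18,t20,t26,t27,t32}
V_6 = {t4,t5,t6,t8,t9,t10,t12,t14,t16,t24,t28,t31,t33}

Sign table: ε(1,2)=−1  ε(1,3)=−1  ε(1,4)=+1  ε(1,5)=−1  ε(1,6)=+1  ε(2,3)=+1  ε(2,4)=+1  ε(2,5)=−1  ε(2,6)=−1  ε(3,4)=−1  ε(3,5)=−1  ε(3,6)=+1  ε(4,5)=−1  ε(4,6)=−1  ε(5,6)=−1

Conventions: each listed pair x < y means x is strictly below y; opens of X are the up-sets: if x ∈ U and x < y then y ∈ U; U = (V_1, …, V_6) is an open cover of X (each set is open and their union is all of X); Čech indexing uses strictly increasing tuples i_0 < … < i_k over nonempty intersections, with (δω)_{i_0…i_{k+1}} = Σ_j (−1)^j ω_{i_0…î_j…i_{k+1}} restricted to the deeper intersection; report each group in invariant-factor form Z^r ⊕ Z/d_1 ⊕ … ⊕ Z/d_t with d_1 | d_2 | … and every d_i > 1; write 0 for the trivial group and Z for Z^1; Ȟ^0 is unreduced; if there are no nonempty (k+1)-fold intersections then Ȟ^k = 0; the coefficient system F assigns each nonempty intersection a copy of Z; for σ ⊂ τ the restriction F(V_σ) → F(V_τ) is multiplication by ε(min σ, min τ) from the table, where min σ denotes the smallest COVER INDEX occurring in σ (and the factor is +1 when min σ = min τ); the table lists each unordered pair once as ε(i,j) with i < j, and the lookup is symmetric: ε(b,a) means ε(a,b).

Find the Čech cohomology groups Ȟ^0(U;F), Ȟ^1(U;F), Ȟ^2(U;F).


Ȟ^0 ≅ 0; Ȟ^1 ≅ Z/2; Ȟ^2 ≅ Z

cover nerve:
  V12={t7,t23,t33} V13={t3,t23,t25} V14={t1,t25,t34} V15={t1,t8,t27} V16={t8,t16,t33} V23={t11,t15,t23} V24={t14,t18,t30} V25={t11,t18,t20} V26={t12,t14,t33} V34={t21,t25,t28} V35={t9,t11,t26} V36={t6,t9,t28} V45={t1,t2,t18} V46={t5,t14,t28} V56={t8,t9,t10}
  V123={t23} V126={t33} V134={t25} V145={t1} V156={t8} V235={t11} V245={t18} V246={t14} V346={t28} V356={t9}
C dims 6,15,10; δ0: rk 6, SNF 1^5·2; δ1: rk 9, SNF 1^9
Ȟ^0: (6−6)−0=0 ⇒ 0
Ȟ^1: (15−9)−6=0 plus torsion [2] ⇒ Z/2
Ȟ^2: (10−0)−9=1 ⇒ Z


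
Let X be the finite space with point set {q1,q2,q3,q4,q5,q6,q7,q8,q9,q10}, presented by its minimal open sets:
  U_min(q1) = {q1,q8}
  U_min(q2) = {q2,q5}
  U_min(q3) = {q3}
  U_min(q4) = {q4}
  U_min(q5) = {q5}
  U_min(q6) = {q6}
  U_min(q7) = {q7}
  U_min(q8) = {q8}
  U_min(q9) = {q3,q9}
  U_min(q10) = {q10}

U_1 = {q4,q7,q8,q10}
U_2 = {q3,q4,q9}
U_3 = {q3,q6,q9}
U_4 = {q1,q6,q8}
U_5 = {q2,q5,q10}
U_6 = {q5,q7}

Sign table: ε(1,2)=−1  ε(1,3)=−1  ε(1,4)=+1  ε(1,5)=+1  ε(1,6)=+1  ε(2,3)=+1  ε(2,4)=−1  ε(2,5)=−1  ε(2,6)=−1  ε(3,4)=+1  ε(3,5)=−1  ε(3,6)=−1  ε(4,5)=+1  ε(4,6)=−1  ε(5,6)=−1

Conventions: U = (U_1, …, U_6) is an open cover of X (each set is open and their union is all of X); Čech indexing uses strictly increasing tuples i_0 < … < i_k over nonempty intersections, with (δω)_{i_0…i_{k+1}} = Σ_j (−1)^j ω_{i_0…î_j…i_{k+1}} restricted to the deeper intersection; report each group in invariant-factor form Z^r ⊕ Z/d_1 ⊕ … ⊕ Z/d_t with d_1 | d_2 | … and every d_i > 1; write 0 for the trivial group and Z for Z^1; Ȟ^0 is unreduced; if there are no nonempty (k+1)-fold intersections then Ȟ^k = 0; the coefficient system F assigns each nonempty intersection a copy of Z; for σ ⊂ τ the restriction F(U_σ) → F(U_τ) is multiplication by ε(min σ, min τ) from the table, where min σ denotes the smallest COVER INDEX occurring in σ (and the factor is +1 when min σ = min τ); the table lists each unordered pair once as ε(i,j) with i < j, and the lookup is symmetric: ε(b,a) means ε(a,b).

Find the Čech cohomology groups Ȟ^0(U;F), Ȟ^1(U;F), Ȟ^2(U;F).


Ȟ^0(U;F) ≅ 0, Ȟ^1(U;F) ≅ Z ⊕ Z/2, Ȟ^2(U;F) ≅ 0

intersection data:
  U12={q4} U14={q8} U15={q10} U16={q7} U23={q3,q9} U34={q6} U56={q5}
C dims 6,7; δ0: rk 6, SNF 1^5·2
Ȟ^0 = (6 − 6) − 0 = 0, so Ȟ^0 ≅ 0
Ȟ^1 = (7 − 0) − 6 = 1 plus torsion [2], so Ȟ^1 ≅ Z ⊕ Z/2
Ȟ^2 = (0 − 0) − 0 = 0, so Ȟ^2 ≅ 0


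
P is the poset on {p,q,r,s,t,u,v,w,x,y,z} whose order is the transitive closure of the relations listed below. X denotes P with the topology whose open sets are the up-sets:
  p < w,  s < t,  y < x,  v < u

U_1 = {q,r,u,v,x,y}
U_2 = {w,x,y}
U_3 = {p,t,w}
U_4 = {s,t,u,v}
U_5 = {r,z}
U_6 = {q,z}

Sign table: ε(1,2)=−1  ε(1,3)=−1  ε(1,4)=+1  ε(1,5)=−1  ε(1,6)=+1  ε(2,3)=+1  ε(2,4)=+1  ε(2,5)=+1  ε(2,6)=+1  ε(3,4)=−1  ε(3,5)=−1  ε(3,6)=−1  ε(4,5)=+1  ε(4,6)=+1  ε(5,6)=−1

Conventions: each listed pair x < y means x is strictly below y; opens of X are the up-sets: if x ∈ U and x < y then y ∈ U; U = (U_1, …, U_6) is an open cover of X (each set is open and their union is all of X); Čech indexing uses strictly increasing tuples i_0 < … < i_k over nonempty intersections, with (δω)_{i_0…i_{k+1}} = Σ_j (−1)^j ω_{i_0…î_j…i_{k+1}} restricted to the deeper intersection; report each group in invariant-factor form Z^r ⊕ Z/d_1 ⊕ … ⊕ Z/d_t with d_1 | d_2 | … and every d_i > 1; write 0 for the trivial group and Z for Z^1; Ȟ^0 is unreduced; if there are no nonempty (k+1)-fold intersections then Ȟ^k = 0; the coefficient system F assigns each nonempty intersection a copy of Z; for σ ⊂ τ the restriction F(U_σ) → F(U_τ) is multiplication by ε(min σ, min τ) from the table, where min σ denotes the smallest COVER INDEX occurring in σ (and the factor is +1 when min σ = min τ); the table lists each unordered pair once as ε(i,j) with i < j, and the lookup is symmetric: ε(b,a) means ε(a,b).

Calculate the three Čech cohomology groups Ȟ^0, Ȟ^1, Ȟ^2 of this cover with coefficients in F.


Ȟ^0 = Z, Ȟ^1 = Z^2 and Ȟ^2 = 0

intersection data:
  U12={x,y} U14={u,v} U15={r} U16={q} U23={w} U34={t} U56={z}
C dims 6,7; δ0: rk 5, SNF 1^5
Ȟ^0 = (6 − 5) − 0 = 1, so Ȟ^0 ≅ Z
Ȟ^1 = (7 − 0) − 5 = 2, so Ȟ^1 ≅ Z^2
Ȟ^2 = (0 − 0) − 0 = 0, so Ȟ^2 ≅ 0


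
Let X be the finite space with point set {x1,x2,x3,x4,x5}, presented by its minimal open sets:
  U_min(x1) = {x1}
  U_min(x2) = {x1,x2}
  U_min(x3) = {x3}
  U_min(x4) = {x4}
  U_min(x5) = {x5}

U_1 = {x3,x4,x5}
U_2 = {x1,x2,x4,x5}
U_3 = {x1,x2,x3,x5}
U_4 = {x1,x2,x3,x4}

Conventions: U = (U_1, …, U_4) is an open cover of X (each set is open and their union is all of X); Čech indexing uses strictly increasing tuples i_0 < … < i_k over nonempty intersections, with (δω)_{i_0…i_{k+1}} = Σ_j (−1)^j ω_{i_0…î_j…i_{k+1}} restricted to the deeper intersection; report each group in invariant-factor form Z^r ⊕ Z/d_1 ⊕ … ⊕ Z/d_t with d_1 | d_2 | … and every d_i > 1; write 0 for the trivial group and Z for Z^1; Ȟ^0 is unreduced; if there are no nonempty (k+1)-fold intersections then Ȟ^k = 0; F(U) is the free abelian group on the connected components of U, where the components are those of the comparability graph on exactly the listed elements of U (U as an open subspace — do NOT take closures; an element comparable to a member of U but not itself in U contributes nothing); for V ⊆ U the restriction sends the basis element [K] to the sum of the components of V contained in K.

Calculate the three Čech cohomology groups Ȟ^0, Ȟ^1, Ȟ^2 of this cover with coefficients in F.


nonempty intersections:
  U12={x4,x5} U13={x3,x5} U14={x3,x4} U23={x1,x2,x5} U24={x1,x2,x4} U34={x1,x2,x3}
  U123={x5} U124={x4} U134={x3} U234={x1,x2}
components per intersection:
  U1: {x3} {x4} {x5}
  U2: {x1,x2} {x4} {x5}
  U3: {x1,x2} {x3} {x5}
  U4: {x1,x2} {x3} {x4}
  U12: {x4} {x5}
  U13: {x3} {x5}
  U14: {x3} {x4}
  U23: {x1,x2} {x5}
  U24: {x1,x2} {x4}
  U34: {x1,x2} {x3}
  U123: {x5}
  U124: {x4}
  U134: {x3}
  U234: {x1,x2}
C dims 12,12,4; δ0: rk 8, SNF 1^8; δ1: rk 4, SNF 1^4
Ȟ^0: (12−8)−0=4 ⇒ Z^4
Ȟ^1: (12−4)−8=0 ⇒ 0
Ȟ^2: (4−0)−4=0 ⇒ 0

Ȟ^0 = Z^4, Ȟ^1 = 0, Ȟ^2 = 0


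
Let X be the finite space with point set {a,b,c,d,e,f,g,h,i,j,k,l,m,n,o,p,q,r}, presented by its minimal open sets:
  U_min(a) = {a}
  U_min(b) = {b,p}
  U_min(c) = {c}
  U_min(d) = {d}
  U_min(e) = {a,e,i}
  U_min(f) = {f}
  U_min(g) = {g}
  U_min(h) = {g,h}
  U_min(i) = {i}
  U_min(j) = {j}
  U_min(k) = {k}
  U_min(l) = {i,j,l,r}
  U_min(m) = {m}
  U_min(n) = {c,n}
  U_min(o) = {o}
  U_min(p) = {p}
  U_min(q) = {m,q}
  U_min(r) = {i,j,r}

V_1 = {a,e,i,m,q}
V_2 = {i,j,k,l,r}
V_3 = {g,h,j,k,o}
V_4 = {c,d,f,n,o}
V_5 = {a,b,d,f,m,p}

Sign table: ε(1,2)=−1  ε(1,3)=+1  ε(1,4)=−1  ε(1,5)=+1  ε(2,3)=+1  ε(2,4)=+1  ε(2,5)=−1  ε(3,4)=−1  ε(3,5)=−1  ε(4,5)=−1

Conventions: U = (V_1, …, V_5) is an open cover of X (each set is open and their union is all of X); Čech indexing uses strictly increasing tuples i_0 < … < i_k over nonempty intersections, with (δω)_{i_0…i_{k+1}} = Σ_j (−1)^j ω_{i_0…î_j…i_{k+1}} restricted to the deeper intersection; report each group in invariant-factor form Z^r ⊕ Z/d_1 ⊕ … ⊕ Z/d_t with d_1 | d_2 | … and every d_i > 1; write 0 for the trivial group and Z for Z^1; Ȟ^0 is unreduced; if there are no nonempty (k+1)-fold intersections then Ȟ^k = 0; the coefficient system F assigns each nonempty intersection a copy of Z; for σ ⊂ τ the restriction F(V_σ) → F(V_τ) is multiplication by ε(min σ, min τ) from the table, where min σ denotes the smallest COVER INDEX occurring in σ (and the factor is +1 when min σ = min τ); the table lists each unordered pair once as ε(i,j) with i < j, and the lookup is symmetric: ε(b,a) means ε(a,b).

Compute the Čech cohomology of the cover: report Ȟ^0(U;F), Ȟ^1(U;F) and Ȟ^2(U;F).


nerve simplices:
  V12={i} V15={a,m} V23={j,k} V34={o} V45={d,f}
C dims 5,5; δ0: rk 5, SNF 1^4·2
degree 0: 5−5−0 = 0 → Ȟ^0 ≅ 0
degree 1: 5−0−5 = 0 plus torsion [2] → Ȟ^1 ≅ Z/2
degree 2: 0−0−0 = 0 → Ȟ^2 ≅ 0

Ȟ^0 = 0, Ȟ^1 = Z/2 and Ȟ^2 = 0


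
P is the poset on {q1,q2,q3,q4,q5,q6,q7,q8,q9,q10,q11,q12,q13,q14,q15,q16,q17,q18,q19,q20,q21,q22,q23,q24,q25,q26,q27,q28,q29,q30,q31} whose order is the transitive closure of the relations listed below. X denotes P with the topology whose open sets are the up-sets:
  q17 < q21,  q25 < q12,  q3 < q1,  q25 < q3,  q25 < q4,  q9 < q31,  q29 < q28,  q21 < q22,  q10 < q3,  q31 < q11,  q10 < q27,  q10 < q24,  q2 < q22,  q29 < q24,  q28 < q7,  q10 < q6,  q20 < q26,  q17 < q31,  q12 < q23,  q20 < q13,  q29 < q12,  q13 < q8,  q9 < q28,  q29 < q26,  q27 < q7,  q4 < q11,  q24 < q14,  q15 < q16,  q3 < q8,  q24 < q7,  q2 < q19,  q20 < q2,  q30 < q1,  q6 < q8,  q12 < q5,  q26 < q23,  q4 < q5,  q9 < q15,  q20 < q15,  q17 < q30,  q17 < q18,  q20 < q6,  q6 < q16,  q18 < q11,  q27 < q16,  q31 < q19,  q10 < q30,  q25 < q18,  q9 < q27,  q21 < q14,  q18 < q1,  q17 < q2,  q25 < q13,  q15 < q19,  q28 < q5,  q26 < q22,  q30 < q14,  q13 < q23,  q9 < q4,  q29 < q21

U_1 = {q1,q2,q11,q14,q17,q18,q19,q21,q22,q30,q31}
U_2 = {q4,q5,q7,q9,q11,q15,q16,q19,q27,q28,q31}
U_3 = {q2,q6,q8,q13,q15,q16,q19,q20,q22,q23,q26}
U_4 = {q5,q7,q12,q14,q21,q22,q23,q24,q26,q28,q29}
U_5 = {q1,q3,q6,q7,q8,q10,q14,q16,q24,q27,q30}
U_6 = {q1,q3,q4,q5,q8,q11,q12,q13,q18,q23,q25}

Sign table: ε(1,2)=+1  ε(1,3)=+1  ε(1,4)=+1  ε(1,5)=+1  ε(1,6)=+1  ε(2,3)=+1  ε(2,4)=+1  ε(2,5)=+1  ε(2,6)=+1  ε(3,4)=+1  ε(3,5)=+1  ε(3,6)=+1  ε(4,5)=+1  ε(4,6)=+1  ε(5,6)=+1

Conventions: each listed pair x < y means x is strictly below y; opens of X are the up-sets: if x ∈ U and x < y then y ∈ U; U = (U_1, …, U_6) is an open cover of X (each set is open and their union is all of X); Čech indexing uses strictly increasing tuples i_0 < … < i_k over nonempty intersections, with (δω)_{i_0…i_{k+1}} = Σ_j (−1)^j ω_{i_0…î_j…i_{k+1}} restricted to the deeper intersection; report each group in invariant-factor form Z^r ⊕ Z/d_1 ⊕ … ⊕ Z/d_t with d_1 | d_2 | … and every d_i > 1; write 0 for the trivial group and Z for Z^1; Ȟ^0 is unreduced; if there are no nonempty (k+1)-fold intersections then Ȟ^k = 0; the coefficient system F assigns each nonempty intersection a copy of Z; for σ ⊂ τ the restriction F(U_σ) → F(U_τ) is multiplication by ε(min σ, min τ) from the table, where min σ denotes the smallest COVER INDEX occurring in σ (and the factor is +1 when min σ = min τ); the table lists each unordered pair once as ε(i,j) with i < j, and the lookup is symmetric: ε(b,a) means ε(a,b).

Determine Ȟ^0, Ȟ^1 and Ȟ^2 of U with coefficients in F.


Ȟ^0 = Z, Ȟ^1 = 0, Ȟ^2 = Z/2

nerve simplices:
  U12={q11,q19,q31} U13={q2,q19,q22} U14={q14,q21,q22} U15={q1,q14,q30} U16={q1,q11,q18} U23={q15,q16,q19} U24={q5,q7,q28} U25={q7,q16,q27} U26={q4,q5,q11} U34={q22,q23,q26} U35={q6,q8,q16} U36={q8,q13,q23} U45={q7,q14,q24} U46={q5,q12,q23} U56={q1,q3,q8}
  U123={q19} U126={q11} U134={q22} U145={q14} U156={q1} U235={q16} U245={q7} U246={q5} U346={q23} U356={q8}
C dims 6,15,10; δ0: rk 5, SNF 1^5; δ1: rk 10, SNF 1^9·2
degree 0: 6−5−0 = 1 → Ȟ^0 ≅ Z
degree 1: 15−10−5 = 0 → Ȟ^1 ≅ 0
degree 2: 10−0−10 = 0 plus torsion [2] → Ȟ^2 ≅ Z/2


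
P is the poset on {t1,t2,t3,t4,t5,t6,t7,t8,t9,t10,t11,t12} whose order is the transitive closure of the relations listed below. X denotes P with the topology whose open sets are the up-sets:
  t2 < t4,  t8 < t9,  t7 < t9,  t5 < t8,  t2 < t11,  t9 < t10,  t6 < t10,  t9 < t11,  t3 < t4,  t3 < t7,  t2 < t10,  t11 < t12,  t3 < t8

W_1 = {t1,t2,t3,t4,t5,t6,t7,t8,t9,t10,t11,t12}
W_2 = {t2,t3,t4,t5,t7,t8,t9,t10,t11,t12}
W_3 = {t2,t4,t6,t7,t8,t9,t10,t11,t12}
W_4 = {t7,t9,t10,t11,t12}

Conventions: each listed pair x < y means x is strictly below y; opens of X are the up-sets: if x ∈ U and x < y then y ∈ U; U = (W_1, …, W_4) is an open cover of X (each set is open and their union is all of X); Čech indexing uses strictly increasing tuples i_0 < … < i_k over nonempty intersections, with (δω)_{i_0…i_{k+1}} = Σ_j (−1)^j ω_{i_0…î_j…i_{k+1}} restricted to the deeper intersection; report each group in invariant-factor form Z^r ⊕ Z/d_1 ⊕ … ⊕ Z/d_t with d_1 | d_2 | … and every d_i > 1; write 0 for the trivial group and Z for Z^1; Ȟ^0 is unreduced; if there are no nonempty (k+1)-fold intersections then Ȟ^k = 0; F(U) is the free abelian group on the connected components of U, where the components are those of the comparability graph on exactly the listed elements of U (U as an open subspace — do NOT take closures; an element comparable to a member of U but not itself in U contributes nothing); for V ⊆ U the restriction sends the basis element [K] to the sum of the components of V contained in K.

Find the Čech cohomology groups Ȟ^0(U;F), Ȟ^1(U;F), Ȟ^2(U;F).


Ȟ^0 ≅ Z^2; Ȟ^1 ≅ 0; Ȟ^2 ≅ 0

nonempty intersections:
  W12={t2,t3,t4,t5,t7,t8,t9,t10,t11,t12} W13={t2,t4,t6,t7,t8,t9,t10,t11,t12} W14={t7,t9,t10,t11,t12} W23={t2,t4,t7,t8,t9,t10,t11,t12} W24={t7,t9,t10,t11,t12} W34={t7,t9,t10,t11,t12}
  W123={t2,t4,t7,t8,t9,t10,t11,t12} W124={t7,t9,t10,t11,t12} W134={t7,t9,t10,t11,t12} W234={t7,t9,t10,t11,t12}
  W1234={t7,t9,t10,t11,t12}
components per intersection:
  W1: {t1} {t2,t3,t4,t5,t6,t7,t8,t9,t10,t11,t12}
  W2: {t2,t3,t4,t5,t7,t8,t9,t10,t11,t12}
  W3: {t2,t4,t6,t7,t8,t9,t10,t11,t12}
  W4: {t7,t9,t10,t11,t12}
  W12: {t2,t3,t4,t5,t7,t8,t9,t10,t11,t12}
  W13: {t2,t4,t6,t7,t8,t9,t10,t11,t12}
  W14: {t7,t9,t10,t11,t12}
  W23: {t2,t4,t7,t8,t9,t10,t11,t12}
  W24: {t7,t9,t10,t11,t12}
  W34: {t7,t9,t10,t11,t12}
  W123: {t2,t4,t7,t8,t9,t10,t11,t12}
  W124: {t7,t9,t10,t11,t12}
  W134: {t7,t9,t10,t11,t12}
  W234: {t7,t9,t10,t11,t12}
  W1234: {t7,t9,t10,t11,t12}
C dims 5,6,4,1; δ0: rk 3, SNF 1^3; δ1: rk 3, SNF 1^3; δ2: rk 1, SNF 1^1
Ȟ^0: (5−3)−0=2 ⇒ Z^2
Ȟ^1: (6−3)−3=0 ⇒ 0
Ȟ^2: (4−1)−3=0 ⇒ 0


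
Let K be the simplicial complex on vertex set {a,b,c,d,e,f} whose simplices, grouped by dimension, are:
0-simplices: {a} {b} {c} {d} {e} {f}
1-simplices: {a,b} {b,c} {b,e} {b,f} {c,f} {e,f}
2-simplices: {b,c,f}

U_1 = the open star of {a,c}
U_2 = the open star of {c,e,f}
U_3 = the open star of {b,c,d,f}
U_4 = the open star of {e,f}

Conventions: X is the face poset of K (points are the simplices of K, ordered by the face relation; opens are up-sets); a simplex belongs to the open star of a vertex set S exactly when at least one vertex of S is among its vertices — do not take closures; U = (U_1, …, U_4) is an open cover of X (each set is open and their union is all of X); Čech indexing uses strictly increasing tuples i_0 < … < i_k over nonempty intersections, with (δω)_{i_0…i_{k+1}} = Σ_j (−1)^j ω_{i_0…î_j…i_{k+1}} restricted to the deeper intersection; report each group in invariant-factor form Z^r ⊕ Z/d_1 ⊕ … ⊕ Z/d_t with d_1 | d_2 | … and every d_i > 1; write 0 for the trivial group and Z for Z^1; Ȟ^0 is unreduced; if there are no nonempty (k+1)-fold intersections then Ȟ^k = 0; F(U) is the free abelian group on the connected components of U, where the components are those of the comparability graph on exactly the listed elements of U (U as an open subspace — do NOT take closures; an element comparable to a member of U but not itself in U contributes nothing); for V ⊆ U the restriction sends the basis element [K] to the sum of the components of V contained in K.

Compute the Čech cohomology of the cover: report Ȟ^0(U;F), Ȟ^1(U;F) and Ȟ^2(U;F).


nonempty overlaps:
  U1={{a},{c},{a,b},{b,c},{c,f},{b,c,f}} U2={{c},{e},{f},{b,c},{b,e},{b,f},{c,f},{e,f},{b,c,f}} U3={{b},{c},{d},{f},{a,b},{b,c},{b,e},{b,f},{c,f},{e,f},{b,c,f}} U4={{e},{f},{b,e},{b,f},{c,f},{e,f},{b,c,f}}
  U12={{c},{b,c},{c,f},{b,c,f}} U13={{c},{a,b},{b,c},{c,f},{b,c,f}} U14={{c,f},{b,c,f}} U23={{c},{f},{b,c},{b,e},{b,f},{c,f},{e,f},{b,c,f}} U24={{e},{f},{b,e},{b,f},{c,f},{e,f},{b,c,f}} U34={{f},{b,e},{b,f},{c,f},{e,f},{b,c,f}}
  U123={{c},{b,c},{c,f},{b,c,f}} U124={{c,f},{b,c,f}} U134={{c,f},{b,c,f}} U234={{f},{b,e},{b,f},{c,f},{e,f},{b,c,f}}
  U1234={{c,f},{b,c,f}}
components per intersection:
  U1: {{a},{a,b}} {{c},{b,c},{c,f},{b,c,f}}
  U2: {{c},{e},{f},{b,c},{b,e},{b,f},{c,f},{e,f},{b,c,f}}
  U3: {{b},{c},{f},{a,b},{b,c},{b,e},{b,f},{c,f},{e,f},{b,c,f}} {{d}}
  U4: {{e},{f},{b,e},{b,f},{c,f},{e,f},{b,c,f}}
  U12: {{c},{b,c},{c,f},{b,c,f}}
  U13: {{c},{b,c},{c,f},{b,c,f}} {{a,b}}
  U14: {{c,f},{b,c,f}}
  U23: {{c},{f},{b,c},{b,f},{c,f},{e,f},{b,c,f}} {{b,e}}
  U24: {{e},{f},{b,e},{b,f},{c,f},{e,f},{b,c,f}}
  U34: {{f},{b,f},{c,f},{e,f},{b,c,f}} {{b,e}}
  U123: {{c},{b,c},{c,f},{b,c,f}}
  U124: {{c,f},{b,c,f}}
  U134: {{c,f},{b,c,f}}
  U234: {{f},{b,f},{c,f},{e,f},{b,c,f}} {{b,e}}
  U1234: {{c,f},{b,c,f}}
C dims 6,9,5,1; δ0: rk 4, SNF 1^4; δ1: rk 4, SNF 1^4; δ2: rk 1, SNF 1^1
degree 0: 6−4−0 = 2 → Ȟ^0 ≅ Z^2
degree 1: 9−4−4 = 1 → Ȟ^1 ≅ Z
degree 2: 5−1−4 = 0 → Ȟ^2 ≅ 0

Ȟ^0 ≅ Z^2, Ȟ^1 ≅ Z and Ȟ^2 ≅ 0


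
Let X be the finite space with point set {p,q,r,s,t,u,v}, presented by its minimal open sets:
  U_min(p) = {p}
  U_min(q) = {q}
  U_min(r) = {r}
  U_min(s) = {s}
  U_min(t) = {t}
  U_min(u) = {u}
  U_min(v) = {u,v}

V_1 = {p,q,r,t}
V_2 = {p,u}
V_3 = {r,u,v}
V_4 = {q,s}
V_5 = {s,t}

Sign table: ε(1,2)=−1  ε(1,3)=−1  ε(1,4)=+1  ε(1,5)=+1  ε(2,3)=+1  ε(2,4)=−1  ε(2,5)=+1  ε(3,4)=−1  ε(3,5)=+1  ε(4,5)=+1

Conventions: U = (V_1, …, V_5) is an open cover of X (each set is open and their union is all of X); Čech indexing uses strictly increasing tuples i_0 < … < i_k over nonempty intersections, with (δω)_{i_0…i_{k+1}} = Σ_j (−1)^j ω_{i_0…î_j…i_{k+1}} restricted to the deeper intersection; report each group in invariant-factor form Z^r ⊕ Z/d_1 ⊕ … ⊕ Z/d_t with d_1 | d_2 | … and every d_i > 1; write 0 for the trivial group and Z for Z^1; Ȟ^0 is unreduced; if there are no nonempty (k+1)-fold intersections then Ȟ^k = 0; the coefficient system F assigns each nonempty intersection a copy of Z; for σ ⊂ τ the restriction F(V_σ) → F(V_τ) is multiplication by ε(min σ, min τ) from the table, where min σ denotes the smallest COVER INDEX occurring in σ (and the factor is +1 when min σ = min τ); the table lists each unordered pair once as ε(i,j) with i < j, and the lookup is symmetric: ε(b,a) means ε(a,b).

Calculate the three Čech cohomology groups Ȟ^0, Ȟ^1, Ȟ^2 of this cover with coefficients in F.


Ȟ^0 = Z; Ȟ^1 = Z^2; Ȟ^2 = 0

nerve of the cover:
  V12={p} V13={r} V14={q} V15={t} V23={u} V45={s}
C dims 5,6; δ0: rk 4, SNF 1^4
Ȟ^0 = (5 − 4) − 0 = 1, so Ȟ^0 ≅ Z
Ȟ^1 = (6 − 0) − 4 = 2, so Ȟ^1 ≅ Z^2
Ȟ^2 = (0 − 0) − 0 = 0, so Ȟ^2 ≅ 0


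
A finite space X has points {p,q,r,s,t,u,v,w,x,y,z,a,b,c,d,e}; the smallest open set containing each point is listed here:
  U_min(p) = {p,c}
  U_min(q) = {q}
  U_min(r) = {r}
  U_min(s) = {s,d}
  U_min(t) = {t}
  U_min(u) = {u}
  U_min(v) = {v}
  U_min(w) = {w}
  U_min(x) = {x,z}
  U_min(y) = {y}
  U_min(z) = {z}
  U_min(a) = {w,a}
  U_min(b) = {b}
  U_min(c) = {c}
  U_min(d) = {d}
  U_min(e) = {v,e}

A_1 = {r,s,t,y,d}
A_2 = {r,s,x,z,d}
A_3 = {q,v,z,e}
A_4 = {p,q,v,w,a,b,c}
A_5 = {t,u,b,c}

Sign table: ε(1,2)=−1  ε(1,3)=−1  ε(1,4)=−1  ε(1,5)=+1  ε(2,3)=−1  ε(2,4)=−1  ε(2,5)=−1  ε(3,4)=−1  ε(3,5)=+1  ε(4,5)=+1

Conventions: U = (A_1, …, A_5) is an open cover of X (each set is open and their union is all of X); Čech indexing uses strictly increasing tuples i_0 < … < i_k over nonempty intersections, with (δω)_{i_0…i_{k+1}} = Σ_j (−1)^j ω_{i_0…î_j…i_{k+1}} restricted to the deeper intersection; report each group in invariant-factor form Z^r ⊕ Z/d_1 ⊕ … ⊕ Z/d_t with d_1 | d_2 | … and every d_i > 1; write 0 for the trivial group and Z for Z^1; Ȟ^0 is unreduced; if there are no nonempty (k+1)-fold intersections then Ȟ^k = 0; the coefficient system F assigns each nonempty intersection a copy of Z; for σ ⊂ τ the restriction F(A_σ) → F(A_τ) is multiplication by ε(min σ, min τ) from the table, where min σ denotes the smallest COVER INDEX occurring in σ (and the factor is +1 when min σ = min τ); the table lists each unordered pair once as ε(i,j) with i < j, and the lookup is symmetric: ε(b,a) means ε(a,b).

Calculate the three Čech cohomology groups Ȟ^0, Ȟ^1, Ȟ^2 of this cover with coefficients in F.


intersection data:
  A12={r,s,d} A15={t} A23={z} A34={q,v} A45={b,c}
C dims 5,5; δ0: rk 5, SNF 1^4·2
Ȟ^0 = (5 − 5) − 0 = 0, so Ȟ^0 ≅ 0
Ȟ^1 = (5 − 0) − 5 = 0 plus torsion [2], so Ȟ^1 ≅ Z/2
Ȟ^2 = (0 − 0) − 0 = 0, so Ȟ^2 ≅ 0

Ȟ^0 = 0; Ȟ^1 = Z/2; Ȟ^2 = 0


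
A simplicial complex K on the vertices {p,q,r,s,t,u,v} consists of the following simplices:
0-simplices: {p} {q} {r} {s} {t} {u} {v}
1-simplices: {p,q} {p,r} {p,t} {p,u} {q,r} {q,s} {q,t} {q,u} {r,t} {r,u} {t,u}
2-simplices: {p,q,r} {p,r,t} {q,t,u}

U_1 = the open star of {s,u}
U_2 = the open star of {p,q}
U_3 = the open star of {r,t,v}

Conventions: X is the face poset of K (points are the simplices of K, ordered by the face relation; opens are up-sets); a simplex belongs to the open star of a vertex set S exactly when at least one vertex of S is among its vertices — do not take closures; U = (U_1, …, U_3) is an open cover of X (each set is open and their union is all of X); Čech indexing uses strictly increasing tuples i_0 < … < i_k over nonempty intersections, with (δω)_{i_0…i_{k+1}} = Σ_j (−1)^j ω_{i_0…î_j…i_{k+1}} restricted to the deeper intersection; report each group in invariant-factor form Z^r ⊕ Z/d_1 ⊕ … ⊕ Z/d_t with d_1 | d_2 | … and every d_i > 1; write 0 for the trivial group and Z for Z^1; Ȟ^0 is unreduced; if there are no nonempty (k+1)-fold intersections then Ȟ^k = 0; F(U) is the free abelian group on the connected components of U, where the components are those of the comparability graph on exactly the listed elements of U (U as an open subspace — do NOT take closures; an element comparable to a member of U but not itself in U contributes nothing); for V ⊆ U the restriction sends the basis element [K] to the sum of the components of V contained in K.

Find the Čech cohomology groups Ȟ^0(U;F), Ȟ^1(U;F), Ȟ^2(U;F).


Ȟ^0(U;F) ≅ Z^2; Ȟ^1(U;F) ≅ Z^3; Ȟ^2(U;F) ≅ 0

nerve simplices:
  U1={{s},{u},{p,u},{q,s},{q,u},{r,u},{t,u},{q,t,u}} U2={{p},{q},{p,q},{p,r},{p,t},{p,u},{q,r},{q,s},{q,t},{q,u},{p,q,r},{p,r,t},{q,t,u}} U3={{r},{t},{v},{p,r},{p,t},{q,r},{q,t},{r,t},{r,u},{t,u},{p,q,r},{p,r,t},{q,t,u}}
  U12={{p,u},{q,s},{q,u},{q,t,u}} U13={{r,u},{t,u},{q,t,u}} U23={{p,r},{p,t},{q,r},{q,t},{p,q,r},{p,r,t},{q,t,u}}
  U123={{q,t,u}}
components per intersection:
  U1: {{s},{q,s}} {{u},{p,u},{q,u},{r,u},{t,u},{q,t,u}}
  U2: {{p},{q},{p,q},{p,r},{p,t},{p,u},{q,r},{q,s},{q,t},{q,u},{p,q,r},{p,r,t},{q,t,u}}
  U3: {{r},{t},{p,r},{p,t},{q,r},{q,t},{r,t},{r,u},{t,u},{p,q,r},{p,r,t},{q,t,u}} {{v}}
  U12: {{p,u}} {{q,s}} {{q,u},{q,t,u}}
  U13: {{r,u}} {{t,u},{q,t,u}}
  U23: {{p,r},{p,t},{q,r},{p,q,r},{p,r,t}} {{q,t},{q,t,u}}
  U123: {{q,t,u}}
C dims 5,7,1; δ0: rk 3, SNF 1^3; δ1: rk 1, SNF 1^1
degree 0: 5−3−0 = 2 → Ȟ^0 ≅ Z^2
degree 1: 7−1−3 = 3 → Ȟ^1 ≅ Z^3
degree 2: 1−0−1 = 0 → Ȟ^2 ≅ 0


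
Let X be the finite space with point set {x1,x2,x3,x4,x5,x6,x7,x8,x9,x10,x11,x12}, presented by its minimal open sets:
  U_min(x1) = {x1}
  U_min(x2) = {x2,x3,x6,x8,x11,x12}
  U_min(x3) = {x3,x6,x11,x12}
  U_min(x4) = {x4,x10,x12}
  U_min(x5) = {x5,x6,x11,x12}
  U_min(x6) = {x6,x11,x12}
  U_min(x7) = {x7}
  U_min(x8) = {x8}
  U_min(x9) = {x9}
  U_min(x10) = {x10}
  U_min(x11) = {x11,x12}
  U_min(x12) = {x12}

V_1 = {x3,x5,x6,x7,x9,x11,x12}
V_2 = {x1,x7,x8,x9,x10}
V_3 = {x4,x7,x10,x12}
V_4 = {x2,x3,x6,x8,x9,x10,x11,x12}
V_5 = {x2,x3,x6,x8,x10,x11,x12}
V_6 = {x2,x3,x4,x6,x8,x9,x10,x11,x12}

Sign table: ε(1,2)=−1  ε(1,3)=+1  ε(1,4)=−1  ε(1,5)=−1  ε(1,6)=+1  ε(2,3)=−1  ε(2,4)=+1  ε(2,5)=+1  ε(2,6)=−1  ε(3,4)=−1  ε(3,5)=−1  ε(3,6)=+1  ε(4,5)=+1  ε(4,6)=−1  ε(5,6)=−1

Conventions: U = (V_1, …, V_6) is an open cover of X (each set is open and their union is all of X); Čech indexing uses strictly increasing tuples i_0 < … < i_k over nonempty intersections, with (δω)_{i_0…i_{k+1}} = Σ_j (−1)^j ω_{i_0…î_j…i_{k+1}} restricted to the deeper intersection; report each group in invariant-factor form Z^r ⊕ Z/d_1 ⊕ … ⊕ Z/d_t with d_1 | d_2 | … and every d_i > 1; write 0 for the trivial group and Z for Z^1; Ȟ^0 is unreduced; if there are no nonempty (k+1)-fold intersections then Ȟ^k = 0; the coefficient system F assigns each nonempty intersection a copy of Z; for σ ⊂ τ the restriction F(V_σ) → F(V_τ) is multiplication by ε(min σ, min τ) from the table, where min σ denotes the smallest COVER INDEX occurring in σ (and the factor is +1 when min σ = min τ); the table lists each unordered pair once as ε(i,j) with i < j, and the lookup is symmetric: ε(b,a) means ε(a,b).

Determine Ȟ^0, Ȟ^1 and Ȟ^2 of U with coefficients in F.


nonempty overlaps:
  V12={x7,x9} V13={x7,x12} V14={x3,x6,x9,x11,x12} V15={x3,x6,x11,x12} V16={x3,x6,x9,x11,x12} V23={x7,x10} V24={x8,x9,x10} V25={x8,x10} V26={x8,x9,x10} V34={x10,x12} V35={x10,x12} V36={x4,x10,x12} V45={x2,x3,x6,x8,x10,x11,x12} V46={x2,x3,x6,x8,x9,x10,x11,x12} V56={x2,x3,x6,x8,x10,x11,x12}
  V123={x7} V124={x9} V126={x9} V134={x12} V135={x12} V136={x12} V145={x3,x6,x11,x12} V146={x3,x6,x9,x11,x12} V156={x3,x6,x11,x12} V234={x10} V235={x10} V236={x10} V245={x8,x10} V246={x8,x9,x10} V256={x8,x10} V345={x10,x12} V346={x10,x12} V356={x10,x12} V456={x2,x3,x6,x8,x10,x11,x12}
  V1246={x9} V1345={x12} V1346={x12} V1356={x12} V1456={x3,x6,x11,x12} V2345={x10} V2346={x10} V2356={x10} V2456={x8,x10} V3456={x10,x12}
  V13456={x12} V23456={x10}
C dims 6,15,19,10; δ0: rk 5, SNF 1^5; δ1: rk 10, SNF 1^10; δ2: rk 8, SNF 1^8
degree 0: 6−5−0 = 1 → Ȟ^0 ≅ Z
degree 1: 15−10−5 = 0 → Ȟ^1 ≅ 0
degree 2: 19−8−10 = 1 → Ȟ^2 ≅ Z

Ȟ^0(U;F) ≅ Z, Ȟ^1(U;F) ≅ 0, Ȟ^2(U;F) ≅ Z


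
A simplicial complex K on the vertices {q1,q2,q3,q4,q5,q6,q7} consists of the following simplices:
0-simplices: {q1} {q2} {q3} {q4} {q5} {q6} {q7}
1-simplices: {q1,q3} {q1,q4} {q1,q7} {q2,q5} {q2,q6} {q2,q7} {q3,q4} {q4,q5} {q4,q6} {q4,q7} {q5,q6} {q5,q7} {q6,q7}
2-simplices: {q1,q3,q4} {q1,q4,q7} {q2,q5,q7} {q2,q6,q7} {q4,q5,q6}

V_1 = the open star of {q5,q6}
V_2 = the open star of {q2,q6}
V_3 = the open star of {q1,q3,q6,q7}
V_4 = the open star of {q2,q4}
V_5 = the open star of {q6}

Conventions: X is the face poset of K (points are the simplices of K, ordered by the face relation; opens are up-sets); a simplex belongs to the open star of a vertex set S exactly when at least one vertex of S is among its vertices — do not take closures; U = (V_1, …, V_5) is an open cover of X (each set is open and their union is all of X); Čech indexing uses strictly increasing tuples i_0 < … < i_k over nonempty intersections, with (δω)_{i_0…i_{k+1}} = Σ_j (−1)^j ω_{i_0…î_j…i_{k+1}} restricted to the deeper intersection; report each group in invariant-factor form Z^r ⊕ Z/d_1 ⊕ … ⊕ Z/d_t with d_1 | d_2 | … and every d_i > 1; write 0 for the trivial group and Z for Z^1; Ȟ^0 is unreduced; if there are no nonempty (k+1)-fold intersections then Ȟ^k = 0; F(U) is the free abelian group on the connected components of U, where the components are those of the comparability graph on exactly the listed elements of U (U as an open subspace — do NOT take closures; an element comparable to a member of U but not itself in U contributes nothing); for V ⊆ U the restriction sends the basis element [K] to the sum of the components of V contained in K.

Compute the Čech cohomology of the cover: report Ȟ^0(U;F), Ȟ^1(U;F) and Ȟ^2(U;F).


Ȟ^0 = Z,  Ȟ^1 = Z^2,  Ȟ^2 = 0

intersection data:
  V1={{q5},{q6},{q2,q5},{q2,q6},{q4,q5},{q4,q6},{q5,q6},{q5,q7},{q6,q7},{q2,q5,q7},{q2,q6,q7},{q4,q5,q6}} V2={{q2},{q6},{q2,q5},{q2,q6},{q2,q7},{q4,q6},{q5,q6},{q6,q7},{q2,q5,q7},{q2,q6,q7},{q4,q5,q6}} V3={{q1},{q3},{q6},{q7},{q1,q3},{q1,q4},{q1,q7},{q2,q6},{q2,q7},{q3,q4},{q4,q6},{q4,q7},{q5,q6},{q5,q7},{q6,q7},{q1,q3,q4},{q1,q4,q7},{q2,q5,q7},{q2,q6,q7},{q4,q5,q6}} V4={{q2},{q4},{q1,q4},{q2,q5},{q2,q6},{q2,q7},{q3,q4},{q4,q5},{q4,q6},{q4,q7},{q1,q3,q4},{q1,q4,q7},{q2,q5,q7},{q2,q6,q7},{q4,q5,q6}} V5={{q6},{q2,q6},{q4,q6},{q5,q6},{q6,q7},{q2,q6,q7},{q4,q5,q6}}
  V12={{q6},{q2,q5},{q2,q6},{q4,q6},{q5,q6},{q6,q7},{q2,q5,q7},{q2,q6,q7},{q4,q5,q6}} V13={{q6},{q2,q6},{q4,q6},{q5,q6},{q5,q7},{q6,q7},{q2,q5,q7},{q2,q6,q7},{q4,q5,q6}} V14={{q2,q5},{q2,q6},{q4,q5},{q4,q6},{q2,q5,q7},{q2,q6,q7},{q4,q5,q6}} V15={{q6},{q2,q6},{q4,q6},{q5,q6},{q6,q7},{q2,q6,q7},{q4,q5,q6}} V23={{q6},{q2,q6},{q2,q7},{q4,q6},{q5,q6},{q6,q7},{q2,q5,q7},{q2,q6,q7},{q4,q5,q6}} V24={{q2},{q2,q5},{q2,q6},{q2,q7},{q4,q6},{q2,q5,q7},{q2,q6,q7},{q4,q5,q6}} V25={{q6},{q2,q6},{q4,q6},{q5,q6},{q6,q7},{q2,q6,q7},{q4,q5,q6}} V34={{q1,q4},{q2,q6},{q2,q7},{q3,q4},{q4,q6},{q4,q7},{q1,q3,q4},{q1,q4,q7},{q2,q5,q7},{q2,q6,q7},{q4,q5,q6}} V35={{q6},{q2,q6},{q4,q6},{q5,q6},{q6,q7},{q2,q6,q7},{q4,q5,q6}} V45={{q2,q6},{q4,q6},{q2,q6,q7},{q4,q5,q6}}
  V123={{q6},{q2,q6},{q4,q6},{q5,q6},{q6,q7},{q2,q5,q7},{q2,q6,q7},{q4,q5,q6}} V124={{q2,q5},{q2,q6},{q4,q6},{q2,q5,q7},{q2,q6,q7},{q4,q5,q6}} V125={{q6},{q2,q6},{q4,q6},{q5,q6},{q6,q7},{q2,q6,q7},{q4,q5,q6}} V134={{q2,q6},{q4,q6},{q2,q5,q7},{q2,q6,q7},{q4,q5,q6}} V135={{q6},{q2,q6},{q4,q6},{q5,q6},{q6,q7},{q2,q6,q7},{q4,q5,q6}} V145={{q2,q6},{q4,q6},{q2,q6,q7},{q4,q5,q6}} V234={{q2,q6},{q2,q7},{q4,q6},{q2,q5,q7},{q2,q6,q7},{q4,q5,q6}} V235={{q6},{q2,q6},{q4,q6},{q5,q6},{q6,q7},{q2,q6,q7},{q4,q5,q6}} V245={{q2,q6},{q4,q6},{q2,q6,q7},{q4,q5,q6}} V345={{q2,q6},{q4,q6},{q2,q6,q7},{q4,q5,q6}}
  V1234={{q2,q6},{q4,q6},{q2,q5,q7},{q2,q6,q7},{q4,q5,q6}} V1235={{q6},{q2,q6},{q4,q6},{q5,q6},{q6,q7},{q2,q6,q7},{q4,q5,q6}} V1245={{q2,q6},{q4,q6},{q2,q6,q7},{q4,q5,q6}} V1345={{q2,q6},{q4,q6},{q2,q6,q7},{q4,q5,q6}} V2345={{q2,q6},{q4,q6},{q2,q6,q7},{q4,q5,q6}}
  V12345={{q2,q6},{q4,q6},{q2,q6,q7},{q4,q5,q6}}
components per intersection:
  V1: {{q5},{q6},{q2,q5},{q2,q6},{q4,q5},{q4,q6},{q5,q6},{q5,q7},{q6,q7},{q2,q5,q7},{q2,q6,q7},{q4,q5,q6}}
  V2: {{q2},{q6},{q2,q5},{q2,q6},{q2,q7},{q4,q6},{q5,q6},{q6,q7},{q2,q5,q7},{q2,q6,q7},{q4,q5,q6}}
  V3: {{q1},{q3},{q6},{q7},{q1,q3},{q1,q4},{q1,q7},{q2,q6},{q2,q7},{q3,q4},{q4,q6},{q4,q7},{q5,q6},{q5,q7},{q6,q7},{q1,q3,q4},{q1,q4,q7},{q2,q5,q7},{q2,q6,q7},{q4,q5,q6}}
  V4: {{q2},{q2,q5},{q2,q6},{q2,q7},{q2,q5,q7},{q2,q6,q7}} {{q4},{q1,q4},{q3,q4},{q4,q5},{q4,q6},{q4,q7},{q1,q3,q4},{q1,q4,q7},{q4,q5,q6}}
  V5: {{q6},{q2,q6},{q4,q6},{q5,q6},{q6,q7},{q2,q6,q7},{q4,q5,q6}}
  V12: {{q6},{q2,q6},{q4,q6},{q5,q6},{q6,q7},{q2,q6,q7},{q4,q5,q6}} {{q2,q5},{q2,q5,q7}}
  V13: {{q6},{q2,q6},{q4,q6},{q5,q6},{q6,q7},{q2,q6,q7},{q4,q5,q6}} {{q5,q7},{q2,q5,q7}}
  V14: {{q2,q5},{q2,q5,q7}} {{q2,q6},{q2,q6,q7}} {{q4,q5},{q4,q6},{q4,q5,q6}}
  V15: {{q6},{q2,q6},{q4,q6},{q5,q6},{q6,q7},{q2,q6,q7},{q4,q5,q6}}
  V23: {{q6},{q2,q6},{q2,q7},{q4,q6},{q5,q6},{q6,q7},{q2,q5,q7},{q2,q6,q7},{q4,q5,q6}}
  V24: {{q2},{q2,q5},{q2,q6},{q2,q7},{q2,q5,q7},{q2,q6,q7}} {{q4,q6},{q4,q5,q6}}
  V25: {{q6},{q2,q6},{q4,q6},{q5,q6},{q6,q7},{q2,q6,q7},{q4,q5,q6}}
  V34: {{q1,q4},{q3,q4},{q4,q7},{q1,q3,q4},{q1,q4,q7}} {{q2,q6},{q2,q7},{q2,q5,q7},{q2,q6,q7}} {{q4,q6},{q4,q5,q6}}
  V35: {{q6},{q2,q6},{q4,q6},{q5,q6},{q6,q7},{q2,q6,q7},{q4,q5,q6}}
  V45: {{q2,q6},{q2,q6,q7}} {{q4,q6},{q4,q5,q6}}
  V123: {{q6},{q2,q6},{q4,q6},{q5,q6},{q6,q7},{q2,q6,q7},{q4,q5,q6}} {{q2,q5,q7}}
  V124: {{q2,q5},{q2,q5,q7}} {{q2,q6},{q2,q6,q7}} {{q4,q6},{q4,q5,q6}}
  V125: {{q6},{q2,q6},{q4,q6},{q5,q6},{q6,q7},{q2,q6,q7},{q4,q5,q6}}
  V134: {{q2,q6},{q2,q6,q7}} {{q4,q6},{q4,q5,q6}} {{q2,q5,q7}}
  V135: {{q6},{q2,q6},{q4,q6},{q5,q6},{q6,q7},{q2,q6,q7},{q4,q5,q6}}
  V145: {{q2,q6},{q2,q6,q7}} {{q4,q6},{q4,q5,q6}}
  V234: {{q2,q6},{q2,q7},{q2,q5,q7},{q2,q6,q7}} {{q4,q6},{q4,q5,q6}}
  V235: {{q6},{q2,q6},{q4,q6},{q5,q6},{q6,q7},{q2,q6,q7},{q4,q5,q6}}
  V245: {{q2,q6},{q2,q6,q7}} {{q4,q6},{q4,q5,q6}}
  V345: {{q2,q6},{q2,q6,q7}} {{q4,q6},{q4,q5,q6}}
  V1234: {{q2,q6},{q2,q6,q7}} {{q4,q6},{q4,q5,q6}} {{q2,q5,q7}}
  V1235: {{q6},{q2,q6},{q4,q6},{q5,q6},{q6,q7},{q2,q6,q7},{q4,q5,q6}}
  V1245: {{q2,q6},{q2,q6,q7}} {{q4,q6},{q4,q5,q6}}
  V1345: {{q2,q6},{q2,q6,q7}} {{q4,q6},{q4,q5,q6}}
  V2345: {{q2,q6},{q2,q6,q7}} {{q4,q6},{q4,q5,q6}}
  V12345: {{q2,q6},{q2,q6,q7}} {{q4,q6},{q4,q5,q6}}
C dims 6,18,19,10; δ0: rk 5, SNF 1^5; δ1: rk 11, SNF 1^11; δ2: rk 8, SNF 1^8
Ȟ^0 = (6 − 5) − 0 = 1, so Ȟ^0 ≅ Z
Ȟ^1 = (18 − 11) − 5 = 2, so Ȟ^1 ≅ Z^2
Ȟ^2 = (19 − 8) − 11 = 0, so Ȟ^2 ≅ 0
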